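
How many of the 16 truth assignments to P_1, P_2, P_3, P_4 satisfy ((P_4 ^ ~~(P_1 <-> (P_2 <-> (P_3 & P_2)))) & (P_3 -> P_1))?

 P_1  |  P_2  |  P_3  |  P_4  |   φ  
----- | ----- | ----- | ----- | -----
False | False | False | False | False
False | False | False |  True |  True
False | False |  True | False | False
False | False |  True |  True | False
False |  True | False | False |  True
False |  True | False |  True | False
False |  True |  True | False | False
False |  True |  True |  True | False
 True | False | False | False |  True
 True | False | False |  True | False
 True | False |  True | False |  True
 True | False |  True |  True | False
 True |  True | False | False | False
 True |  True | False |  True |  True
 True |  True |  True | False |  True
 True |  True |  True |  True | False
The formula is true on 6 of the 16 rows.

6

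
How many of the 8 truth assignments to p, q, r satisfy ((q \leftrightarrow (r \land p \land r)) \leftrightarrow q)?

2

p | q | r | (r \land p \land r) | φ
- | - | - | ------------------- | -
T | T | T |          T          | T
T | T | F |          F          | F
T | F | T |          T          | T
T | F | F |          F          | F
F | T | T |          F          | F
F | T | F |          F          | F
F | F | T |          F          | F
F | F | F |          F          | F
The formula is true on 2 of the 8 rows.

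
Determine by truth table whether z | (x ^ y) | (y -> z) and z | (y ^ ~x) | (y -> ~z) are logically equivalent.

  x   |   y   |   z   ||   φ   |   ψ  
False | False | False ||  True |  True
False | False |  True ||  True |  True
False |  True | False ||  True |  True
False |  True |  True ||  True |  True
 True | False | False ||  True |  True
 True | False |  True ||  True |  True
 True |  True | False || False |  True
 True |  True |  True ||  True |  True
The columns differ at x=True, y=True, z=False (φ=False, ψ=True), so they are not equivalent.

not equivalent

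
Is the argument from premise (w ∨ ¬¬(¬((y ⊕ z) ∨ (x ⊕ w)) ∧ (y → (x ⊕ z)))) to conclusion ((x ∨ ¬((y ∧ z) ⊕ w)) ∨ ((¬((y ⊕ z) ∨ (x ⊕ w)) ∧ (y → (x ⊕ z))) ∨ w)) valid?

yes

x | y | z | w | φ | ψ
- | - | - | - | - | -
F | F | F | F | T | T
F | F | F | T | T | T
F | F | T | F | F | T
F | F | T | T | T | T
F | T | F | F | F | T
F | T | F | T | T | T
F | T | T | F | T | T
F | T | T | T | T | T
T | F | F | F | F | T
T | F | F | T | T | T
T | F | T | F | F | T
T | F | T | T | T | T
T | T | F | F | F | T
T | T | F | T | T | T
T | T | T | F | F | T
T | T | T | T | T | T
In every row where φ is true, ψ is also true, so φ ⊨ ψ.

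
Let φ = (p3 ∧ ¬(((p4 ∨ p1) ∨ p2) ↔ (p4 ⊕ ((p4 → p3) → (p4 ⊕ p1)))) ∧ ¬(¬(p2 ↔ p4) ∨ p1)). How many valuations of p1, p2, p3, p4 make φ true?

p1  p2  p3  p4  |  (p4 ∨ p1)  ((p4 ∨ p1) ∨ p2)  (p4 → p3)  (p4 ⊕ p1)  ((p4 → p3) → (p4 ⊕ p1))  (p2 ↔ p4)  ¬(p2 ↔ p4)  (¬(p2 ↔ p4) ∨ p1)  ¬(¬(p2 ↔ p4) ∨ p1)  φ
F   F   F   F   |      F             F              T          F                 F                 T          F               F                  T           F
F   F   F   T   |      T             T              F          T                 T                 F          T               T                  F           F
F   F   T   F   |      F             F              T          F                 F                 T          F               F                  T           F
F   F   T   T   |      T             T              T          T                 T                 F          T               T                  F           F
F   T   F   F   |      F             T              T          F                 F                 F          T               T                  F           F
F   T   F   T   |      T             T              F          T                 T                 T          F               F                  T           F
F   T   T   F   |      F             T              T          F                 F                 F          T               T                  F           F
F   T   T   T   |      T             T              T          T                 T                 T          F               F                  T           T
T   F   F   F   |      T             T              T          T                 T                 T          F               T                  F           F
T   F   F   T   |      T             T              F          F                 T                 F          T               T                  F           F
T   F   T   F   |      T             T              T          T                 T                 T          F               T                  F           F
T   F   T   T   |      T             T              T          F                 F                 F          T               T                  F           F
T   T   F   F   |      T             T              T          T                 T                 F          T               T                  F           F
T   T   F   T   |      T             T              F          F                 T                 T          F               T                  F           F
T   T   T   F   |      T             T              T          T                 T                 F          T               T                  F           F
T   T   T   T   |      T             T              T          F                 F                 T          F               T                  F           F
The formula is true on 1 of the 16 rows.

1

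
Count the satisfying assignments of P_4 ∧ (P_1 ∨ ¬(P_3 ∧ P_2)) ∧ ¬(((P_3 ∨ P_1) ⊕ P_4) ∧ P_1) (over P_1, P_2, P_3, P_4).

P_1 | P_2 | P_3 | P_4 || (P_3 ∧ P_2) | ¬(P_3 ∧ P_2) | (P_1 ∨ ¬(P_3 ∧ P_2)) | (P_4 ∧ (P_1 ∨ ¬(P_3 ∧ P_2))) | (P_3 ∨ P_1) | ((P_3 ∨ P_1) ⊕ P_4) | (((P_3 ∨ P_1) ⊕ P_4) ∧ P_1) | ¬(((P_3 ∨ P_1) ⊕ P_4) ∧ P_1) | φ
 1  |  1  |  1  |  1  ||      1      |      0       |          1           |              1               |      1      |          0          |              0              |              1               | 1
 1  |  1  |  1  |  0  ||      1      |      0       |          1           |              0               |      1      |          1          |              1              |              0               | 0
 1  |  1  |  0  |  1  ||      0      |      1       |          1           |              1               |      1      |          0          |              0              |              1               | 1
 1  |  1  |  0  |  0  ||      0      |      1       |          1           |              0               |      1      |          1          |              1              |              0               | 0
 1  |  0  |  1  |  1  ||      0      |      1       |          1           |              1               |      1      |          0          |              0              |              1               | 1
 1  |  0  |  1  |  0  ||      0      |      1       |          1           |              0               |      1      |          1          |              1              |              0               | 0
 1  |  0  |  0  |  1  ||      0      |      1       |          1           |              1               |      1      |          0          |              0              |              1               | 1
 1  |  0  |  0  |  0  ||      0      |      1       |          1           |              0               |      1      |          1          |              1              |              0               | 0
 0  |  1  |  1  |  1  ||      1      |      0       |          0           |              0               |      1      |          0          |              0              |              1               | 0
 0  |  1  |  1  |  0  ||      1      |      0       |          0           |              0               |      1      |          1          |              0              |              1               | 0
 0  |  1  |  0  |  1  ||      0      |      1       |          1           |              1               |      0      |          1          |              0              |              1               | 1
 0  |  1  |  0  |  0  ||      0      |      1       |          1           |              0               |      0      |          0          |              0              |              1               | 0
 0  |  0  |  1  |  1  ||      0      |      1       |          1           |              1               |      1      |          0          |              0              |              1               | 1
 0  |  0  |  1  |  0  ||      0      |      1       |          1           |              0               |      1      |          1          |              0              |              1               | 0
 0  |  0  |  0  |  1  ||      0      |      1       |          1           |              1               |      0      |          1          |              0              |              1               | 1
 0  |  0  |  0  |  0  ||      0      |      1       |          1           |              0               |      0      |          0          |              0              |              1               | 0
The formula is true on 7 of the 16 rows.

7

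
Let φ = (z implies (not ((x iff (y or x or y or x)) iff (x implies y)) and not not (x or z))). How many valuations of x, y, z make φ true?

x | y | z | φ
- | - | - | -
T | T | T | F
T | T | F | T
T | F | T | T
T | F | F | T
F | T | T | T
F | T | F | T
F | F | T | F
F | F | F | T
The formula is true on 6 of the 8 rows.

6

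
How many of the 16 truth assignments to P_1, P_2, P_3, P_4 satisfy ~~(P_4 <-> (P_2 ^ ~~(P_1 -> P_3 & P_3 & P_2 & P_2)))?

8

P_1 | P_2 | P_3 | P_4 || (P_3 & P_2 & P_2) | (P_3 & (P_3 & P_2 & P_2)) | φ
 F  |  F  |  F  |  F  ||         F         |             F             | F
 F  |  F  |  F  |  T  ||         F         |             F             | T
 F  |  F  |  T  |  F  ||         F         |             F             | F
 F  |  F  |  T  |  T  ||         F         |             F             | T
 F  |  T  |  F  |  F  ||         F         |             F             | T
 F  |  T  |  F  |  T  ||         F         |             F             | F
 F  |  T  |  T  |  F  ||         T         |             T             | T
 F  |  T  |  T  |  T  ||         T         |             T             | F
 T  |  F  |  F  |  F  ||         F         |             F             | T
 T  |  F  |  F  |  T  ||         F         |             F             | F
 T  |  F  |  T  |  F  ||         F         |             F             | T
 T  |  F  |  T  |  T  ||         F         |             F             | F
 T  |  T  |  F  |  F  ||         F         |             F             | F
 T  |  T  |  F  |  T  ||         F         |             F             | T
 T  |  T  |  T  |  F  ||         T         |             T             | T
 T  |  T  |  T  |  T  ||         T         |             T             | F
The formula is true on 8 of the 16 rows.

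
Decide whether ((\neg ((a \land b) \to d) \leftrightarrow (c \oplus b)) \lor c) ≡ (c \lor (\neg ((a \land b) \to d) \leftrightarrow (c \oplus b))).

equivalent

a | b | c | d || φ | ψ
T | T | T | T || T | T
T | T | T | F || T | T
T | T | F | T || F | F
T | T | F | F || T | T
T | F | T | T || T | T
T | F | T | F || T | T
T | F | F | T || T | T
T | F | F | F || T | T
F | T | T | T || T | T
F | T | T | F || T | T
F | T | F | T || F | F
F | T | F | F || F | F
F | F | T | T || T | T
F | F | T | F || T | T
F | F | F | T || T | T
F | F | F | F || T | T
The columns for φ and ψ agree on every row, so they are logically equivalent.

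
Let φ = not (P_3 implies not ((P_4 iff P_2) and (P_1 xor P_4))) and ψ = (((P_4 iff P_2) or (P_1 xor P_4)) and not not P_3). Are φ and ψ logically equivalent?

not equivalent

P_1 | P_2 | P_3 | P_4 || φ | ψ
 F  |  F  |  F  |  F  || F | F
 F  |  F  |  F  |  T  || F | F
 F  |  F  |  T  |  F  || F | T
 F  |  F  |  T  |  T  || F | T
 F  |  T  |  F  |  F  || F | F
 F  |  T  |  F  |  T  || F | F
 F  |  T  |  T  |  F  || F | F
 F  |  T  |  T  |  T  || T | T
 T  |  F  |  F  |  F  || F | F
 T  |  F  |  F  |  T  || F | F
 T  |  F  |  T  |  F  || T | T
 T  |  F  |  T  |  T  || F | F
 T  |  T  |  F  |  F  || F | F
 T  |  T  |  F  |  T  || F | F
 T  |  T  |  T  |  F  || F | T
 T  |  T  |  T  |  T  || F | T
The columns differ at P_1=F, P_2=F, P_3=T, P_4=F (φ=F, ψ=T), so they are not equivalent.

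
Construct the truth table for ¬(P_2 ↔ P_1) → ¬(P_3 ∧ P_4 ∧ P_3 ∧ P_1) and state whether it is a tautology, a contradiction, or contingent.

contingent

P_1  P_2  P_3  P_4  |  φ
 0    0    0    0   |  1
 0    0    0    1   |  1
 0    0    1    0   |  1
 0    0    1    1   |  1
 0    1    0    0   |  1
 0    1    0    1   |  1
 0    1    1    0   |  1
 0    1    1    1   |  1
 1    0    0    0   |  1
 1    0    0    1   |  1
 1    0    1    0   |  1
 1    0    1    1   |  0
 1    1    0    0   |  1
 1    1    0    1   |  1
 1    1    1    0   |  1
 1    1    1    1   |  1
15 of 16 rows are 1, so the formula is contingent.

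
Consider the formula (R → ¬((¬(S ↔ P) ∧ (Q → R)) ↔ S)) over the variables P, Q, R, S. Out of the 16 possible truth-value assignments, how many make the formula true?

P  Q  R  S  |  (S ↔ P)  ¬(S ↔ P)  (Q → R)  (¬(S ↔ P) ∧ (Q → R))  ((¬(S ↔ P) ∧ (Q → R)) ↔ S)  ¬((¬(S ↔ P) ∧ (Q → R)) ↔ S)  φ
T  T  T  T  |     T        F         T              F                        F                            T               T
T  T  T  F  |     F        T         T              T                        F                            T               T
T  T  F  T  |     T        F         F              F                        F                            T               T
T  T  F  F  |     F        T         F              F                        T                            F               T
T  F  T  T  |     T        F         T              F                        F                            T               T
T  F  T  F  |     F        T         T              T                        F                            T               T
T  F  F  T  |     T        F         T              F                        F                            T               T
T  F  F  F  |     F        T         T              T                        F                            T               T
F  T  T  T  |     F        T         T              T                        T                            F               F
F  T  T  F  |     T        F         T              F                        T                            F               F
F  T  F  T  |     F        T         F              F                        F                            T               T
F  T  F  F  |     T        F         F              F                        T                            F               T
F  F  T  T  |     F        T         T              T                        T                            F               F
F  F  T  F  |     T        F         T              F                        T                            F               F
F  F  F  T  |     F        T         T              T                        T                            F               T
F  F  F  F  |     T        F         T              F                        T                            F               T
The formula is true on 12 of the 16 rows.

12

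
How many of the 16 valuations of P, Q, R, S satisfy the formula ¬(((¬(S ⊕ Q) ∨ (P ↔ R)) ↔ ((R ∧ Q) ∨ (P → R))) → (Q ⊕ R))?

6

P | Q | R | S | φ
- | - | - | - | -
1 | 1 | 1 | 1 | 1
1 | 1 | 1 | 0 | 1
1 | 1 | 0 | 1 | 0
1 | 1 | 0 | 0 | 0
1 | 0 | 1 | 1 | 0
1 | 0 | 1 | 0 | 0
1 | 0 | 0 | 1 | 1
1 | 0 | 0 | 0 | 0
0 | 1 | 1 | 1 | 1
0 | 1 | 1 | 0 | 0
0 | 1 | 0 | 1 | 0
0 | 1 | 0 | 0 | 0
0 | 0 | 1 | 1 | 0
0 | 0 | 1 | 0 | 0
0 | 0 | 0 | 1 | 1
0 | 0 | 0 | 0 | 1
The formula is true on 6 of the 16 rows.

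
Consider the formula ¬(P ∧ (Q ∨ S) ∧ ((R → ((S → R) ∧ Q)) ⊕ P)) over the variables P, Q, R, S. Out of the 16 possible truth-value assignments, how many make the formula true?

15

  P      Q      R      S    |    φ  
 True   True   True   True  |   True
 True   True   True  False  |   True
 True   True  False   True  |   True
 True   True  False  False  |   True
 True  False   True   True  |  False
 True  False   True  False  |   True
 True  False  False   True  |   True
 True  False  False  False  |   True
False   True   True   True  |   True
False   True   True  False  |   True
False   True  False   True  |   True
False   True  False  False  |   True
False  False   True   True  |   True
False  False   True  False  |   True
False  False  False   True  |   True
False  False  False  False  |   True
The formula is true on 15 of the 16 rows.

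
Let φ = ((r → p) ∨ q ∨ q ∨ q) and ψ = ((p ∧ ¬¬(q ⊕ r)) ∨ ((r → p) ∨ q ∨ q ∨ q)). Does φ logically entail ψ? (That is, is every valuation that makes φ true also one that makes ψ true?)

yes

p | q | r || φ | ψ
1 | 1 | 1 || 1 | 1
1 | 1 | 0 || 1 | 1
1 | 0 | 1 || 1 | 1
1 | 0 | 0 || 1 | 1
0 | 1 | 1 || 1 | 1
0 | 1 | 0 || 1 | 1
0 | 0 | 1 || 0 | 0
0 | 0 | 0 || 1 | 1
In every row where φ is true, ψ is also true, so φ ⊨ ψ.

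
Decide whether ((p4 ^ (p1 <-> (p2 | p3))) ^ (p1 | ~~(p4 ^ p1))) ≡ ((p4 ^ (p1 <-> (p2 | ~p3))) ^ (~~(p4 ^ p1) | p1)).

not equivalent

p1 | p2 | p3 | p4 || φ | ψ
0  | 0  | 0  | 0  || 1 | 0
0  | 0  | 0  | 1  || 1 | 0
0  | 0  | 1  | 0  || 0 | 1
0  | 0  | 1  | 1  || 0 | 1
0  | 1  | 0  | 0  || 0 | 0
0  | 1  | 0  | 1  || 0 | 0
0  | 1  | 1  | 0  || 0 | 0
0  | 1  | 1  | 1  || 0 | 0
1  | 0  | 0  | 0  || 1 | 0
1  | 0  | 0  | 1  || 0 | 1
1  | 0  | 1  | 0  || 0 | 1
1  | 0  | 1  | 1  || 1 | 0
1  | 1  | 0  | 0  || 0 | 0
1  | 1  | 0  | 1  || 1 | 1
1  | 1  | 1  | 0  || 0 | 0
1  | 1  | 1  | 1  || 1 | 1
The columns differ at p1=0, p2=0, p3=0, p4=0 (φ=1, ψ=0), so they are not equivalent.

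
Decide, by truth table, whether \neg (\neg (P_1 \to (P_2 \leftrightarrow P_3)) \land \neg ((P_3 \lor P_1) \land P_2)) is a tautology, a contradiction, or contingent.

contingent

P_1 | P_2 | P_3 || (P_2 \leftrightarrow P_3) | (P_3 \lor P_1) | ((P_3 \lor P_1) \land P_2) | φ
 0  |  0  |  0  ||             1             |       0        |             0              | 1
 0  |  0  |  1  ||             0             |       1        |             0              | 1
 0  |  1  |  0  ||             0             |       0        |             0              | 1
 0  |  1  |  1  ||             1             |       1        |             1              | 1
 1  |  0  |  0  ||             1             |       1        |             0              | 1
 1  |  0  |  1  ||             0             |       1        |             0              | 0
 1  |  1  |  0  ||             0             |       1        |             1              | 1
 1  |  1  |  1  ||             1             |       1        |             1              | 1
7 of 8 rows are 1, so the formula is contingent.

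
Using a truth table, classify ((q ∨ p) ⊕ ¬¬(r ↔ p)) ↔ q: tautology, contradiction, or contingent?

p | q | r | (((q ∨ p) ⊕ ¬¬(r ↔ p)) ↔ q)
- | - | - | ---------------------------
T | T | T |              F             
T | T | F |              T             
T | F | T |              T             
T | F | F |              F             
F | T | T |              T             
F | T | F |              F             
F | F | T |              T             
F | F | F |              F             
4 of 8 rows are T, so the formula is contingent.

contingent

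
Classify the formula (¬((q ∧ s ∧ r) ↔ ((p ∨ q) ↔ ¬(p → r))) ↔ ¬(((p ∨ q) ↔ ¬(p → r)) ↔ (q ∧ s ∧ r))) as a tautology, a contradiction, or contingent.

tautology

p  q  r  s  |  (q ∧ s ∧ r)  (p ∨ q)  (p → r)  ¬(p → r)  ((p ∨ q) ↔ ¬(p → r))  φ
0  0  0  0  |       0          0        1        0               1            1
0  0  0  1  |       0          0        1        0               1            1
0  0  1  0  |       0          0        1        0               1            1
0  0  1  1  |       0          0        1        0               1            1
0  1  0  0  |       0          1        1        0               0            1
0  1  0  1  |       0          1        1        0               0            1
0  1  1  0  |       0          1        1        0               0            1
0  1  1  1  |       1          1        1        0               0            1
1  0  0  0  |       0          1        0        1               1            1
1  0  0  1  |       0          1        0        1               1            1
1  0  1  0  |       0          1        1        0               0            1
1  0  1  1  |       0          1        1        0               0            1
1  1  0  0  |       0          1        0        1               1            1
1  1  0  1  |       0          1        0        1               1            1
1  1  1  0  |       0          1        1        0               0            1
1  1  1  1  |       1          1        1        0               0            1
Every row is 1, so the formula is a tautology.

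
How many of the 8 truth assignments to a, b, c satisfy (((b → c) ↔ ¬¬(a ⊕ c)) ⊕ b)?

4

a | b | c | (((b → c) ↔ ¬¬(a ⊕ c)) ⊕ b)
- | - | - | ---------------------------
T | T | T |              T             
T | T | F |              T             
T | F | T |              F             
T | F | F |              T             
F | T | T |              F             
F | T | F |              F             
F | F | T |              T             
F | F | F |              F             
The formula is true on 4 of the 8 rows.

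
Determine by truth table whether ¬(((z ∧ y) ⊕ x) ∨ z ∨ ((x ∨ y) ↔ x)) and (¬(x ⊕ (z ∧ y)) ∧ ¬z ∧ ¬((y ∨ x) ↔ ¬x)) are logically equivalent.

x  y  z  |  φ  ψ
1  1  1  |  0  0
1  1  0  |  0  0
1  0  1  |  0  0
1  0  0  |  0  0
0  1  1  |  0  0
0  1  0  |  1  0
0  0  1  |  0  0
0  0  0  |  0  1
The columns differ at x=0, y=1, z=0 (φ=1, ψ=0), so they are not equivalent.

not equivalent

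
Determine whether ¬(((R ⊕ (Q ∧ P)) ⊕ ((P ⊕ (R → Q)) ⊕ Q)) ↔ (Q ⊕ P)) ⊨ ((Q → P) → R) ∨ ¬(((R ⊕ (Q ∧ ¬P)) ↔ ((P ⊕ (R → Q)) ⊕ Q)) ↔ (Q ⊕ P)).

no

  P      Q      R    |    φ      ψ  
 True   True   True  |   True   True
 True   True  False  |  False  False
 True  False   True  |   True   True
 True  False  False  |   True  False
False   True   True  |  False   True
False   True  False  |   True   True
False  False   True  |   True   True
False  False  False  |   True  False
At P=True, Q=False, R=False we have φ true but ψ false, so φ does not entail ψ.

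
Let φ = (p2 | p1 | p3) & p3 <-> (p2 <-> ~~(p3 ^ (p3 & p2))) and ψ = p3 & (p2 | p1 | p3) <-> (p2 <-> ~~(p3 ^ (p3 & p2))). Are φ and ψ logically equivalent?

p1  p2  p3  |  φ  ψ
T   T   T   |  F  F
T   T   F   |  T  T
T   F   T   |  F  F
T   F   F   |  F  F
F   T   T   |  F  F
F   T   F   |  T  T
F   F   T   |  F  F
F   F   F   |  F  F
The columns for φ and ψ agree on every row, so they are logically equivalent.

equivalent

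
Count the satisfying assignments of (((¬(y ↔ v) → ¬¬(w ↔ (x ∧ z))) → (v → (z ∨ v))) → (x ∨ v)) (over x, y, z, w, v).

x | y | z | w | v | φ
- | - | - | - | - | -
T | T | T | T | T | T
T | T | T | T | F | T
T | T | T | F | T | T
T | T | T | F | F | T
T | T | F | T | T | T
T | T | F | T | F | T
T | T | F | F | T | T
T | T | F | F | F | T
T | F | T | T | T | T
T | F | T | T | F | T
T | F | T | F | T | T
T | F | T | F | F | T
T | F | F | T | T | T
T | F | F | T | F | T
T | F | F | F | T | T
T | F | F | F | F | T
F | T | T | T | T | T
F | T | T | T | F | F
F | T | T | F | T | T
F | T | T | F | F | F
F | T | F | T | T | T
F | T | F | T | F | F
F | T | F | F | T | T
F | T | F | F | F | F
F | F | T | T | T | T
F | F | T | T | F | F
F | F | T | F | T | T
F | F | T | F | F | F
F | F | F | T | T | T
F | F | F | T | F | F
F | F | F | F | T | T
F | F | F | F | F | F
The formula is true on 24 of the 32 rows.

24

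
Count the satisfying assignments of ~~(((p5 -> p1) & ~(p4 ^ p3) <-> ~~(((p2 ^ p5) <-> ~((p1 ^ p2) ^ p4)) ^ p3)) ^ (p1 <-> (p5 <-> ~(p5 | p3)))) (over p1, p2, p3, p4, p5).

12

p1 | p2 | p3 | p4 | p5 | φ
-- | -- | -- | -- | -- | -
T  | T  | T  | T  | T  | F
T  | T  | T  | T  | F  | F
T  | T  | T  | F  | T  | F
T  | T  | T  | F  | F  | F
T  | T  | F  | T  | T  | F
T  | T  | F  | T  | F  | T
T  | T  | F  | F  | T  | F
T  | T  | F  | F  | F  | T
T  | F  | T  | T  | T  | F
T  | F  | T  | T  | F  | F
T  | F  | T  | F  | T  | F
T  | F  | T  | F  | F  | F
T  | F  | F  | T  | T  | F
T  | F  | F  | T  | F  | T
T  | F  | F  | F  | T  | F
T  | F  | F  | F  | F  | T
F  | T  | T  | T  | T  | T
F  | T  | T  | T  | F  | F
F  | T  | T  | F  | T  | F
F  | T  | T  | F  | F  | F
F  | T  | F  | T  | T  | F
F  | T  | F  | T  | F  | T
F  | T  | F  | F  | T  | T
F  | T  | F  | F  | F  | T
F  | F  | T  | T  | T  | T
F  | F  | T  | T  | F  | F
F  | F  | T  | F  | T  | F
F  | F  | T  | F  | F  | F
F  | F  | F  | T  | T  | F
F  | F  | F  | T  | F  | T
F  | F  | F  | F  | T  | T
F  | F  | F  | F  | F  | T
The formula is true on 12 of the 32 rows.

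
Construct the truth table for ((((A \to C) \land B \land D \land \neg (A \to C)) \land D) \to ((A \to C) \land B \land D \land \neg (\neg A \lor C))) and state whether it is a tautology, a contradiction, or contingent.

tautology

A  B  C  D  |  φ
1  1  1  1  |  1
1  1  1  0  |  1
1  1  0  1  |  1
1  1  0  0  |  1
1  0  1  1  |  1
1  0  1  0  |  1
1  0  0  1  |  1
1  0  0  0  |  1
0  1  1  1  |  1
0  1  1  0  |  1
0  1  0  1  |  1
0  1  0  0  |  1
0  0  1  1  |  1
0  0  1  0  |  1
0  0  0  1  |  1
0  0  0  0  |  1
Every row is 1, so the formula is a tautology.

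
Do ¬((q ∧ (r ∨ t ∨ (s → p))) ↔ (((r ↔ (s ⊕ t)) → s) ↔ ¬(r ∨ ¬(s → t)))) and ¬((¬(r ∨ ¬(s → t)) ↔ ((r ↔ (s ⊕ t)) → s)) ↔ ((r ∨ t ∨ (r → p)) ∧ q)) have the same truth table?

not equivalent

p | q | r | s | t || φ | ψ
0 | 0 | 0 | 0 | 0 || 0 | 0
0 | 0 | 0 | 0 | 1 || 1 | 1
0 | 0 | 0 | 1 | 0 || 0 | 0
0 | 0 | 0 | 1 | 1 || 1 | 1
0 | 0 | 1 | 0 | 0 || 0 | 0
0 | 0 | 1 | 0 | 1 || 1 | 1
0 | 0 | 1 | 1 | 0 || 0 | 0
0 | 0 | 1 | 1 | 1 || 0 | 0
0 | 1 | 0 | 0 | 0 || 1 | 1
0 | 1 | 0 | 0 | 1 || 0 | 0
0 | 1 | 0 | 1 | 0 || 0 | 1
0 | 1 | 0 | 1 | 1 || 0 | 0
0 | 1 | 1 | 0 | 0 || 1 | 1
0 | 1 | 1 | 0 | 1 || 0 | 0
0 | 1 | 1 | 1 | 0 || 1 | 1
0 | 1 | 1 | 1 | 1 || 1 | 1
1 | 0 | 0 | 0 | 0 || 0 | 0
1 | 0 | 0 | 0 | 1 || 1 | 1
1 | 0 | 0 | 1 | 0 || 0 | 0
1 | 0 | 0 | 1 | 1 || 1 | 1
1 | 0 | 1 | 0 | 0 || 0 | 0
1 | 0 | 1 | 0 | 1 || 1 | 1
1 | 0 | 1 | 1 | 0 || 0 | 0
1 | 0 | 1 | 1 | 1 || 0 | 0
1 | 1 | 0 | 0 | 0 || 1 | 1
1 | 1 | 0 | 0 | 1 || 0 | 0
1 | 1 | 0 | 1 | 0 || 1 | 1
1 | 1 | 0 | 1 | 1 || 0 | 0
1 | 1 | 1 | 0 | 0 || 1 | 1
1 | 1 | 1 | 0 | 1 || 0 | 0
1 | 1 | 1 | 1 | 0 || 1 | 1
1 | 1 | 1 | 1 | 1 || 1 | 1
The columns differ at p=0, q=1, r=0, s=1, t=0 (φ=0, ψ=1), so they are not equivalent.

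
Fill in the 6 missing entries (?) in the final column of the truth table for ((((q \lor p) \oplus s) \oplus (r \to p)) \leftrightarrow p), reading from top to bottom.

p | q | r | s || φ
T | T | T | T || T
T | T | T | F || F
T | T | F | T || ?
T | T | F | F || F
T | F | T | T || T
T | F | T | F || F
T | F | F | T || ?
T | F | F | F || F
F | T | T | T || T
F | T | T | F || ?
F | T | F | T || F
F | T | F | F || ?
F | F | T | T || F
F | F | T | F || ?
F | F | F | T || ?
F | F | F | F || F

T, T, F, T, T, T

Row p=T, q=T, r=F, s=T: (((q \lor p) \oplus s) \oplus (r \to p)) = T, so the formula = T.
Row p=T, q=F, r=F, s=T: (((q \lor p) \oplus s) \oplus (r \to p)) = T, so the formula = T.
Row p=F, q=T, r=T, s=F: (((q \lor p) \oplus s) \oplus (r \to p)) = T, so the formula = F.
Row p=F, q=T, r=F, s=F: (((q \lor p) \oplus s) \oplus (r \to p)) = F, so the formula = T.
Row p=F, q=F, r=T, s=F: (((q \lor p) \oplus s) \oplus (r \to p)) = F, so the formula = T.
Row p=F, q=F, r=F, s=T: (((q \lor p) \oplus s) \oplus (r \to p)) = F, so the formula = T.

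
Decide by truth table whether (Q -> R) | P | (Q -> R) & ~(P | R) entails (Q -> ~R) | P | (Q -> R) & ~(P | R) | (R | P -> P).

no

P | Q | R | φ | ψ
- | - | - | - | -
F | F | F | T | T
F | F | T | T | T
F | T | F | F | T
F | T | T | T | F
T | F | F | T | T
T | F | T | T | T
T | T | F | T | T
T | T | T | T | T
At P=F, Q=T, R=T we have φ true but ψ false, so φ does not entail ψ.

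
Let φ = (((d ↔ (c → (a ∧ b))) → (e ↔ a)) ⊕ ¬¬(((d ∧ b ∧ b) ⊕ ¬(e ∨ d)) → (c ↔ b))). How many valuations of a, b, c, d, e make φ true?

a  b  c  d  e  |  φ
1  1  1  1  1  |  0
1  1  1  1  0  |  1
1  1  1  0  1  |  0
1  1  1  0  0  |  0
1  1  0  1  1  |  1
1  1  0  1  0  |  0
1  1  0  0  1  |  0
1  1  0  0  0  |  1
1  0  1  1  1  |  0
1  0  1  1  0  |  0
1  0  1  0  1  |  0
1  0  1  0  0  |  0
1  0  0  1  1  |  0
1  0  0  1  0  |  1
1  0  0  0  1  |  0
1  0  0  0  0  |  0
0  1  1  1  1  |  0
0  1  1  1  0  |  0
0  1  1  0  1  |  1
0  1  1  0  0  |  0
0  1  0  1  1  |  0
0  1  0  1  0  |  1
0  1  0  0  1  |  0
0  1  0  0  0  |  1
0  0  1  1  1  |  0
0  0  1  1  0  |  0
0  0  1  0  1  |  1
0  0  1  0  0  |  1
0  0  0  1  1  |  1
0  0  0  1  0  |  0
0  0  0  0  1  |  0
0  0  0  0  0  |  0
The formula is true on 10 of the 32 rows.

10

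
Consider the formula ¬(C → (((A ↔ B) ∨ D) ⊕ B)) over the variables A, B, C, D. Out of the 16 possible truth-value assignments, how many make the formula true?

4

A  B  C  D  |  ¬(C → (((A ↔ B) ∨ D) ⊕ B))
0  0  0  0  |              0             
0  0  0  1  |              0             
0  0  1  0  |              0             
0  0  1  1  |              0             
0  1  0  0  |              0             
0  1  0  1  |              0             
0  1  1  0  |              0             
0  1  1  1  |              1             
1  0  0  0  |              0             
1  0  0  1  |              0             
1  0  1  0  |              1             
1  0  1  1  |              0             
1  1  0  0  |              0             
1  1  0  1  |              0             
1  1  1  0  |              1             
1  1  1  1  |              1             
The formula is true on 4 of the 16 rows.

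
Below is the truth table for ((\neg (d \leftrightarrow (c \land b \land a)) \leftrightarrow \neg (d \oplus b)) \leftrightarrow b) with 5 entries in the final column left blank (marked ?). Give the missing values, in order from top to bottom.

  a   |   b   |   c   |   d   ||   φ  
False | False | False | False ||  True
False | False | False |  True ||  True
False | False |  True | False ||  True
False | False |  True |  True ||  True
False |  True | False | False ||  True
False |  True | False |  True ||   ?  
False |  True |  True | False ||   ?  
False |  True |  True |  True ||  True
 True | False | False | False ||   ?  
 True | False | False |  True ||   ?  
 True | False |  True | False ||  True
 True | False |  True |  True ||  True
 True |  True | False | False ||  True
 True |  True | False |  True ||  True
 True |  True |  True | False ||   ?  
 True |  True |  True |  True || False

True, True, True, True, False

Row a=False, b=True, c=False, d=True: (\neg (d \leftrightarrow (c \land b \land a)) \leftrightarrow \neg (d \oplus b)) = True, so the formula = True.
Row a=False, b=True, c=True, d=False: (\neg (d \leftrightarrow (c \land b \land a)) \leftrightarrow \neg (d \oplus b)) = True, so the formula = True.
Row a=True, b=False, c=False, d=False: (\neg (d \leftrightarrow (c \land b \land a)) \leftrightarrow \neg (d \oplus b)) = False, so the formula = True.
Row a=True, b=False, c=False, d=True: (\neg (d \leftrightarrow (c \land b \land a)) \leftrightarrow \neg (d \oplus b)) = False, so the formula = True.
Row a=True, b=True, c=True, d=False: (\neg (d \leftrightarrow (c \land b \land a)) \leftrightarrow \neg (d \oplus b)) = False, so the formula = False.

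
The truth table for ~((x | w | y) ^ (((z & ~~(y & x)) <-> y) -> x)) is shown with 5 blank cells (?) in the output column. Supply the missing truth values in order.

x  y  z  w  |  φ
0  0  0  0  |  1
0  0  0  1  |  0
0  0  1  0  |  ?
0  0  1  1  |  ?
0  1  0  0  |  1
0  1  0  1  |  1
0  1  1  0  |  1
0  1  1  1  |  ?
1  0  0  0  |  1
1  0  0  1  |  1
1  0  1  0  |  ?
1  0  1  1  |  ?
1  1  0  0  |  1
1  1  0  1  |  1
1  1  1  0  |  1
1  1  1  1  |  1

1, 0, 1, 1, 1

Row x=0, y=0, z=1, w=0: (x | w | y) = 0, (((z & ~~(y & x)) <-> y) -> x) = 0, ((x | w | y) ^ (((z & ~~(y & x)) <-> y) -> x)) = 0, so the formula = 1.
Row x=0, y=0, z=1, w=1: (x | w | y) = 1, (((z & ~~(y & x)) <-> y) -> x) = 0, ((x | w | y) ^ (((z & ~~(y & x)) <-> y) -> x)) = 1, so the formula = 0.
Row x=0, y=1, z=1, w=1: (x | w | y) = 1, (((z & ~~(y & x)) <-> y) -> x) = 1, ((x | w | y) ^ (((z & ~~(y & x)) <-> y) -> x)) = 0, so the formula = 1.
Row x=1, y=0, z=1, w=0: (x | w | y) = 1, (((z & ~~(y & x)) <-> y) -> x) = 1, ((x | w | y) ^ (((z & ~~(y & x)) <-> y) -> x)) = 0, so the formula = 1.
Row x=1, y=0, z=1, w=1: (x | w | y) = 1, (((z & ~~(y & x)) <-> y) -> x) = 1, ((x | w | y) ^ (((z & ~~(y & x)) <-> y) -> x)) = 0, so the formula = 1.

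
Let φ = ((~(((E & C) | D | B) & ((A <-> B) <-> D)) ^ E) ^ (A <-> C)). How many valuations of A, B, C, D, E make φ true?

15

A | B | C | D | E | φ
- | - | - | - | - | -
F | F | F | F | F | F
F | F | F | F | T | T
F | F | F | T | F | T
F | F | F | T | T | F
F | F | T | F | F | T
F | F | T | F | T | F
F | F | T | T | F | F
F | F | T | T | T | T
F | T | F | F | F | T
F | T | F | F | T | F
F | T | F | T | F | F
F | T | F | T | T | T
F | T | T | F | F | F
F | T | T | F | T | T
F | T | T | T | F | T
F | T | T | T | T | F
T | F | F | F | F | T
T | F | F | F | T | F
T | F | F | T | F | T
T | F | F | T | T | F
T | F | T | F | F | F
T | F | T | F | T | F
T | F | T | T | F | F
T | F | T | T | T | T
T | T | F | F | F | T
T | T | F | F | T | F
T | T | F | T | F | F
T | T | F | T | T | T
T | T | T | F | F | F
T | T | T | F | T | T
T | T | T | T | F | T
T | T | T | T | T | F
The formula is true on 15 of the 32 rows.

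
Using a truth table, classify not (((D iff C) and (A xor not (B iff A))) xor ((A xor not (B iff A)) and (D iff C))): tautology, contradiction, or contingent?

tautology

A | B | C | D || (D iff C) | (B iff A) | not (B iff A) | (A xor not (B iff A)) | φ
T | T | T | T ||     T     |     T     |       F       |           T           | T
T | T | T | F ||     F     |     T     |       F       |           T           | T
T | T | F | T ||     F     |     T     |       F       |           T           | T
T | T | F | F ||     T     |     T     |       F       |           T           | T
T | F | T | T ||     T     |     F     |       T       |           F           | T
T | F | T | F ||     F     |     F     |       T       |           F           | T
T | F | F | T ||     F     |     F     |       T       |           F           | T
T | F | F | F ||     T     |     F     |       T       |           F           | T
F | T | T | T ||     T     |     F     |       T       |           T           | T
F | T | T | F ||     F     |     F     |       T       |           T           | T
F | T | F | T ||     F     |     F     |       T       |           T           | T
F | T | F | F ||     T     |     F     |       T       |           T           | T
F | F | T | T ||     T     |     T     |       F       |           F           | T
F | F | T | F ||     F     |     T     |       F       |           F           | T
F | F | F | T ||     F     |     T     |       F       |           F           | T
F | F | F | F ||     T     |     T     |       F       |           F           | T
Every row is T, so the formula is a tautology.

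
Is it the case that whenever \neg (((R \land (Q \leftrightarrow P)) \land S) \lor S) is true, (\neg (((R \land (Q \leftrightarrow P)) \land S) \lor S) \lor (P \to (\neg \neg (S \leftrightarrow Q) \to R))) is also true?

P | Q | R | S || φ | ψ
0 | 0 | 0 | 0 || 1 | 1
0 | 0 | 0 | 1 || 0 | 1
0 | 0 | 1 | 0 || 1 | 1
0 | 0 | 1 | 1 || 0 | 1
0 | 1 | 0 | 0 || 1 | 1
0 | 1 | 0 | 1 || 0 | 1
0 | 1 | 1 | 0 || 1 | 1
0 | 1 | 1 | 1 || 0 | 1
1 | 0 | 0 | 0 || 1 | 1
1 | 0 | 0 | 1 || 0 | 1
1 | 0 | 1 | 0 || 1 | 1
1 | 0 | 1 | 1 || 0 | 1
1 | 1 | 0 | 0 || 1 | 1
1 | 1 | 0 | 1 || 0 | 0
1 | 1 | 1 | 0 || 1 | 1
1 | 1 | 1 | 1 || 0 | 1
In every row where φ is true, ψ is also true, so φ ⊨ ψ.

yes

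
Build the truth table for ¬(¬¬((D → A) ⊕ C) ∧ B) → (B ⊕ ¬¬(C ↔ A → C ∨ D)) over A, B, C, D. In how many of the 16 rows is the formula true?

  A   |   B   |   C   |   D   |   φ  
----- | ----- | ----- | ----- | -----
False | False | False | False | False
False | False | False |  True | False
False | False |  True | False |  True
False | False |  True |  True |  True
False |  True | False | False |  True
False |  True | False |  True |  True
False |  True |  True | False | False
False |  True |  True |  True |  True
 True | False | False | False |  True
 True | False | False |  True | False
 True | False |  True | False |  True
 True | False |  True |  True |  True
 True |  True | False | False |  True
 True |  True | False |  True |  True
 True |  True |  True | False | False
 True |  True |  True |  True | False
The formula is true on 10 of the 16 rows.

10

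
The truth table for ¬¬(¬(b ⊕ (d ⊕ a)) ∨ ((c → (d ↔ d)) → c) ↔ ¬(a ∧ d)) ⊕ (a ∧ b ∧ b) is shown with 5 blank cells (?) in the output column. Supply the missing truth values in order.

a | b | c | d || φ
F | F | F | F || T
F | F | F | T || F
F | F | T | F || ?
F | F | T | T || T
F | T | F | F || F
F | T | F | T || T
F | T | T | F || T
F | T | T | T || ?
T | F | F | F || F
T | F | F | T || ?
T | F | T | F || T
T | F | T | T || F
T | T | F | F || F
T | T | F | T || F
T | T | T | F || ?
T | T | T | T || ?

T, T, F, F, T

Row a=F, b=F, c=T, d=F: ¬¬(¬(b ⊕ (d ⊕ a)) ∨ ((c → (d ↔ d)) → c) ↔ ¬(a ∧ d)) = T, (a ∧ b ∧ b) = F, so the formula = T.
Row a=F, b=T, c=T, d=T: ¬¬(¬(b ⊕ (d ⊕ a)) ∨ ((c → (d ↔ d)) → c) ↔ ¬(a ∧ d)) = T, (a ∧ b ∧ b) = F, so the formula = T.
Row a=T, b=F, c=F, d=T: ¬¬(¬(b ⊕ (d ⊕ a)) ∨ ((c → (d ↔ d)) → c) ↔ ¬(a ∧ d)) = F, (a ∧ b ∧ b) = F, so the formula = F.
Row a=T, b=T, c=T, d=F: ¬¬(¬(b ⊕ (d ⊕ a)) ∨ ((c → (d ↔ d)) → c) ↔ ¬(a ∧ d)) = T, (a ∧ b ∧ b) = T, so the formula = F.
Row a=T, b=T, c=T, d=T: ¬¬(¬(b ⊕ (d ⊕ a)) ∨ ((c → (d ↔ d)) → c) ↔ ¬(a ∧ d)) = F, (a ∧ b ∧ b) = T, so the formula = T.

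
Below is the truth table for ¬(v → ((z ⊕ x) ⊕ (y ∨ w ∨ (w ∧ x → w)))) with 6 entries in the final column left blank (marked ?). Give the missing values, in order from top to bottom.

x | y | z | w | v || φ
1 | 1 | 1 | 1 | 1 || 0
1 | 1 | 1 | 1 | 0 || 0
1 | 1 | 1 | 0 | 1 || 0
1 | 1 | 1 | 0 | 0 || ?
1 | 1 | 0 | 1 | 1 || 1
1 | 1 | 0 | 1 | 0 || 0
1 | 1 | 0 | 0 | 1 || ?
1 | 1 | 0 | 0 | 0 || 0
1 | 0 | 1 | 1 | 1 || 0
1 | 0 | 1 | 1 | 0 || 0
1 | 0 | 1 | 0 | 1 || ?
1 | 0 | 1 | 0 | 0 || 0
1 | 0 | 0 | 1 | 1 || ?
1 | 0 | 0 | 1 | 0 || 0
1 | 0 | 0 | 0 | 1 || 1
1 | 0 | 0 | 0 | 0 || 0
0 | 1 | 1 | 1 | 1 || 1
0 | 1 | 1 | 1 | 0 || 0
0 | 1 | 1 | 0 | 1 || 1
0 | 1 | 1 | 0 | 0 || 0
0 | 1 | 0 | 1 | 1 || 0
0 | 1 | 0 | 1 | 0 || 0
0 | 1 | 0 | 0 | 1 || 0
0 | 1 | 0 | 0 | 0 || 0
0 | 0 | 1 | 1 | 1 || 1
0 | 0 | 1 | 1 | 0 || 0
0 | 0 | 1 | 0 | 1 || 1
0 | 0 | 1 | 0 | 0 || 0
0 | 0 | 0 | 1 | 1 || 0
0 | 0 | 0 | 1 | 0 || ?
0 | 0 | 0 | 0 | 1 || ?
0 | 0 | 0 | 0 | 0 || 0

0, 1, 0, 1, 0, 0

Row x=1, y=1, z=1, w=0, v=0: ((z ⊕ x) ⊕ (y ∨ w ∨ (w ∧ x → w))) = 1, (v → ((z ⊕ x) ⊕ (y ∨ w ∨ (w ∧ x → w)))) = 1, so the formula = 0.
Row x=1, y=1, z=0, w=0, v=1: ((z ⊕ x) ⊕ (y ∨ w ∨ (w ∧ x → w))) = 0, (v → ((z ⊕ x) ⊕ (y ∨ w ∨ (w ∧ x → w)))) = 0, so the formula = 1.
Row x=1, y=0, z=1, w=0, v=1: ((z ⊕ x) ⊕ (y ∨ w ∨ (w ∧ x → w))) = 1, (v → ((z ⊕ x) ⊕ (y ∨ w ∨ (w ∧ x → w)))) = 1, so the formula = 0.
Row x=1, y=0, z=0, w=1, v=1: ((z ⊕ x) ⊕ (y ∨ w ∨ (w ∧ x → w))) = 0, (v → ((z ⊕ x) ⊕ (y ∨ w ∨ (w ∧ x → w)))) = 0, so the formula = 1.
Row x=0, y=0, z=0, w=1, v=0: ((z ⊕ x) ⊕ (y ∨ w ∨ (w ∧ x → w))) = 1, (v → ((z ⊕ x) ⊕ (y ∨ w ∨ (w ∧ x → w)))) = 1, so the formula = 0.
Row x=0, y=0, z=0, w=0, v=1: ((z ⊕ x) ⊕ (y ∨ w ∨ (w ∧ x → w))) = 1, (v → ((z ⊕ x) ⊕ (y ∨ w ∨ (w ∧ x → w)))) = 1, so the formula = 0.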